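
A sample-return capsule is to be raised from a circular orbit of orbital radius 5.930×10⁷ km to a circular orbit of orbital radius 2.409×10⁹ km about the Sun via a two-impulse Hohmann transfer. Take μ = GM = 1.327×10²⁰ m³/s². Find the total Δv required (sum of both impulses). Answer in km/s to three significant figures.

r₁ = 5.930×10⁷ km = 5.930×10¹⁰ m.
r₂ = 2.409×10⁹ km = 2.409×10¹² m.
Transfer ellipse a_t = (r₁ + r₂)/2 = 1.234×10¹² m.
At r₁: circular v_c1 = √(μ/r₁) = 47310 m/s; transfer-perihelion v_p = √[μ(2/r₁ − 1/a_t)] = 66090 m/s.
Δv₁ = v_p − v_c1 = 18790 m/s.
At r₂: circular v_c2 = √(μ/r₂) = 7422 m/s; transfer-aphelion v_a = √[μ(2/r₂ − 1/a_t)] = 1627 m/s.
Δv₂ = v_c2 − v_a = 5795 m/s.
Total Δv = Δv₁ + Δv₂ = 24580 m/s = 24.58 km/s.

Δv_total ≈ 24.6 km/s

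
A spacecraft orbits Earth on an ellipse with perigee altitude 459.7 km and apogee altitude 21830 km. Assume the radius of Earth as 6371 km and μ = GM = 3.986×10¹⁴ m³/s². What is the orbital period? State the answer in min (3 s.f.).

T ≈ 385 min

r_p = 6371 + 459.7 = 6830.7 km = 6.8307×10⁶ m.
r_a = 6371 + 21830 = 28201 km = 2.8201×10⁷ m.
Semi-major axis a = (r_p + r_a)/2 = (6830.7 + 28201)/2 = 17516 km = 1.752×10⁷ m.
By Kepler's third law T = 2π√(a³/μ) = 2π × 3.672×10³ = 2.307×10⁴ s.
= 384.5 min.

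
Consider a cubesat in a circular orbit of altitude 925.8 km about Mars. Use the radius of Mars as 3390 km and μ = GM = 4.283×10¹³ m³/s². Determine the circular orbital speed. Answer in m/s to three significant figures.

r = 3390 + 925.8 = 4315.8 km = 4.3158×10⁶ m.
For a circular orbit v = √(μ/r) = √(4.283×10¹³ / 4.316×10⁶) = √(9.924×10⁶) = 3150 m/s.

v ≈ 3150 m/s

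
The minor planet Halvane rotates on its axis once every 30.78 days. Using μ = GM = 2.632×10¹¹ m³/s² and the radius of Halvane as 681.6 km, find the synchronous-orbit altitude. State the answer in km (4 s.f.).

T = 30.78 days = 2.659×10⁶ s.
A synchronous orbit has period T, so by Kepler's third law a = (μT²/4π²)^(1/3).
μT²/4π² = 2.632×10¹¹ × (2.659×10⁶)² / 39.48 = 4.715×10²² m³.
a = 3.613×10⁷ m = 36127 km.
Altitude h = a − R = 36127 − 681.6 = 35445 km.

h_sync ≈ 35450 km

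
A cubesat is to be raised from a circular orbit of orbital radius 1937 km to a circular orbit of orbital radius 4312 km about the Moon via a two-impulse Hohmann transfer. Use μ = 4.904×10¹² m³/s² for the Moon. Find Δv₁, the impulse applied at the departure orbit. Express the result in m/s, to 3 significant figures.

r₁ = 1937 km = 1.937×10⁶ m.
r₂ = 4312 km = 4.312×10⁶ m.
Transfer ellipse a_t = (r₁ + r₂)/2 = 3.124×10⁶ m.
At r₁: circular v_c1 = √(μ/r₁) = 1591 m/s; transfer-perilune v_p = √[μ(2/r₁ − 1/a_t)] = 1869 m/s.
Δv₁ = v_p − v_c1 = 278.1 m/s.

Δv ≈ 278 m/s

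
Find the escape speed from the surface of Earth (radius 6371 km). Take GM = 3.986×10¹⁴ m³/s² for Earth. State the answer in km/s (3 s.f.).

r = R = 6.371×10⁶ m.
Escape speed v_esc = √(2μ/r) = √(2 × 3.986×10¹⁴ / 6.371×10⁶) = √(1.251×10⁸) = 11190 m/s.
= 11.19 km/s.

v_esc ≈ 11.2 km/s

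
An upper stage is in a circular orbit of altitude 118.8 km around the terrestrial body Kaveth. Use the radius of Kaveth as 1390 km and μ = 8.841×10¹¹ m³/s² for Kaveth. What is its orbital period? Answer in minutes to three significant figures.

T ≈ 206 minutes

r = 1390 + 118.8 = 1508.8 km = 1.5088×10⁶ m.
Kepler's third law: T = 2π√(r³/μ) = 2π√((1.509×10⁶)³ / 8.841×10¹¹).
r³/μ = 3.885×10⁶ s², so T = 2π × 1.971×10³ = 1.238×10⁴ s.
Converting: 1.238×10⁴ s ÷ 60.00 = 206.4 minutes.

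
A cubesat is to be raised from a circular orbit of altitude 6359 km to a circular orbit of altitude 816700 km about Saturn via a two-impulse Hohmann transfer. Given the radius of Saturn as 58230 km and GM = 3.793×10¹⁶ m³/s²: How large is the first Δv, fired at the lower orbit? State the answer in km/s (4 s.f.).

r₁ = 58230 + 6359 = 64589 km = 6.4589×10⁷ m.
r₂ = 58230 + 816700 = 874930 km = 8.7493×10⁸ m.
Transfer ellipse a_t = (r₁ + r₂)/2 = 4.698×10⁸ m.
At r₁: circular v_c1 = √(μ/r₁) = 24230 m/s; transfer-perikrone v_p = √[μ(2/r₁ − 1/a_t)] = 33070 m/s.
Δv₁ = v_p − v_c1 = 8839 m/s.
= 8.839 km/s.

Δv ≈ 8.839 km/s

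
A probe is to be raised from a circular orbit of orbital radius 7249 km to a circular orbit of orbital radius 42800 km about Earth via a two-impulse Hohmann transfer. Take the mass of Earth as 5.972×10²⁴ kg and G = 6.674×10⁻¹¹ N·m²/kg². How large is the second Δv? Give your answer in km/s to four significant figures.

Δv ≈ 1.409 km/s

μ = GM = 6.674×10⁻¹¹ × 5.972×10²⁴ = 3.986×10¹⁴ m³/s².
r₁ = 7249 km = 7.249×10⁶ m.
r₂ = 42800 km = 4.280×10⁷ m.
Transfer ellipse a_t = (r₁ + r₂)/2 = 2.502×10⁷ m.
At r₁: circular v_c1 = √(μ/r₁) = 7415 m/s; transfer-perigee v_p = √[μ(2/r₁ − 1/a_t)] = 9697 m/s.
At r₂: circular v_c2 = √(μ/r₂) = 3052 m/s; transfer-apogee v_a = √[μ(2/r₂ − 1/a_t)] = 1642 m/s.
Δv₂ = v_c2 − v_a = 1409 m/s.
= 1.409 km/s.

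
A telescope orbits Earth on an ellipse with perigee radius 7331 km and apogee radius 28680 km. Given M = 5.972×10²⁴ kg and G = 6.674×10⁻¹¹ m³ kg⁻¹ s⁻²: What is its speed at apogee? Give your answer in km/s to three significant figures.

v ≈ 2.38 km/s

μ = GM = 6.674×10⁻¹¹ × 5.972×10²⁴ = 3.986×10¹⁴ m³/s².
Semi-major axis a = (r_p + r_a)/2 = 18006 km = 1.801×10⁷ m.
Vis-viva: v² = μ(2/r − 1/a) = 3.986×10¹⁴ × (6.974×10⁻⁸ − 5.554×10⁻⁸) = 5.658×10⁶ m²/s².
v = 2379 m/s = 2.379 km/s.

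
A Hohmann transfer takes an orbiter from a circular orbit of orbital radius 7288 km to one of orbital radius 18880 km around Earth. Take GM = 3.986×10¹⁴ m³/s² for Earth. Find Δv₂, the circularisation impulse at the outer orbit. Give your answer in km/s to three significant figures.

Δv ≈ 1.17 km/s

r₁ = 7288 km = 7.288×10⁶ m.
r₂ = 18880 km = 1.888×10⁷ m.
Transfer ellipse a_t = (r₁ + r₂)/2 = 1.308×10⁷ m.
At r₁: circular v_c1 = √(μ/r₁) = 7395 m/s; transfer-perigee v_p = √[μ(2/r₁ − 1/a_t)] = 8884 m/s.
At r₂: circular v_c2 = √(μ/r₂) = 4595 m/s; transfer-apogee v_a = √[μ(2/r₂ − 1/a_t)] = 3429 m/s.
Δv₂ = v_c2 − v_a = 1166 m/s.
= 1.166 km/s.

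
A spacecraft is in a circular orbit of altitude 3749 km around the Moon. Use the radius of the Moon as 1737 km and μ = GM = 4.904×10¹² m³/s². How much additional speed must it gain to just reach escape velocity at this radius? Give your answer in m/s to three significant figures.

r = 1737 + 3749 = 5486.0 km = 5.4860×10⁶ m.
Circular speed v_c = √(μ/r) = 945.5 m/s.
Escape speed v_esc = √(2μ/r) = √2 × v_c = 1337 m/s.
Δv = v_esc − v_c = 391.6 m/s.

Δv ≈ 392 m/s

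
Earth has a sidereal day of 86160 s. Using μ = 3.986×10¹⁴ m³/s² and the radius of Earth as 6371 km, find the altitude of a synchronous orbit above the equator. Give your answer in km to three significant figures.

h_sync ≈ 35800 km

A synchronous orbit has period T, so by Kepler's third law a = (μT²/4π²)^(1/3).
μT²/4π² = 3.986×10¹⁴ × (8.616×10⁴)² / 39.48 = 7.495×10²² m³.
a = 4.216×10⁷ m = 42163 km.
Altitude h = a − R = 42163 − 6371 = 35792 km.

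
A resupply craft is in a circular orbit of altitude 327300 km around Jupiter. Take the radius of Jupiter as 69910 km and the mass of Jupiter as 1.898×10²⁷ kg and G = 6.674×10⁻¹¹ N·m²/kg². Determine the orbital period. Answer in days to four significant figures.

T ≈ 1.618 days

μ = GM = 6.674×10⁻¹¹ × 1.898×10²⁷ = 1.267×10¹⁷ m³/s².
r = 69910 + 327300 = 397210 km = 3.9721×10⁸ m.
Kepler's third law: T = 2π√(r³/μ) = 2π√((3.972×10⁸)³ / 1.267×10¹⁷).
r³/μ = 4.947×10⁸ s², so T = 2π × 2.224×10⁴ = 1.398×10⁵ s.
Converting: 1.398×10⁵ s ÷ 86400 = 1.618 days.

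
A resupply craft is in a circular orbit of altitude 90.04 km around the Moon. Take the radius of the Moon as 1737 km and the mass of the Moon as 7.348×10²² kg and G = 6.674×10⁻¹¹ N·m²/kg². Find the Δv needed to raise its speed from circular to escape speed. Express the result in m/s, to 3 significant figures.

Δv ≈ 679 m/s

μ = GM = 6.674×10⁻¹¹ × 7.348×10²² = 4.904×10¹² m³/s².
r = 1737 + 90.04 = 1827.0 km = 1.8270×10⁶ m.
Circular speed v_c = √(μ/r) = 1638 m/s.
Escape speed v_esc = √(2μ/r) = √2 × v_c = 2317 m/s.
Δv = v_esc − v_c = 678.6 m/s.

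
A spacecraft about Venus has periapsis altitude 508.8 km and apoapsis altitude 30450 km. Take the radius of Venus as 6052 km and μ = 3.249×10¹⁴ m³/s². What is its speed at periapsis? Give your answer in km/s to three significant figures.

r_p = 6052 + 508.8 = 6560.8 km = 6.5608×10⁶ m.
r_a = 6052 + 30450 = 36502 km = 3.6502×10⁷ m.
Semi-major axis a = (r_p + r_a)/2 = 21531 km = 2.153×10⁷ m.
Vis-viva: v² = μ(2/r − 1/a) = 3.249×10¹⁴ × (3.048×10⁻⁷ − 4.644×10⁻⁸) = 8.395×10⁷ m²/s².
v = 9163 m/s = 9.163 km/s.

v ≈ 9.16 km/s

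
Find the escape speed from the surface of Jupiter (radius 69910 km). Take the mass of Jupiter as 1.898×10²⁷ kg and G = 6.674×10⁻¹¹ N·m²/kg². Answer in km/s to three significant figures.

v_esc ≈ 60.2 km/s

μ = GM = 6.674×10⁻¹¹ × 1.898×10²⁷ = 1.267×10¹⁷ m³/s².
r = R = 6.991×10⁷ m.
Escape speed v_esc = √(2μ/r) = √(2 × 1.267×10¹⁷ / 6.991×10⁷) = √(3.624×10⁹) = 60200 m/s.
= 60.20 km/s.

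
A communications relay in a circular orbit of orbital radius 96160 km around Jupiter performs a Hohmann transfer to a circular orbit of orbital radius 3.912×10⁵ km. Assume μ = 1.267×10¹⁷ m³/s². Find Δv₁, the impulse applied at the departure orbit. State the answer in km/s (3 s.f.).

Δv ≈ 9.69 km/s

r₁ = 96160 km = 9.616×10⁷ m.
r₂ = 3.912×10⁵ km = 3.912×10⁸ m.
Transfer ellipse a_t = (r₁ + r₂)/2 = 2.437×10⁸ m.
At r₁: circular v_c1 = √(μ/r₁) = 36300 m/s; transfer-perijove v_p = √[μ(2/r₁ − 1/a_t)] = 45990 m/s.
Δv₁ = v_p − v_c1 = 9693 m/s.
= 9.693 km/s.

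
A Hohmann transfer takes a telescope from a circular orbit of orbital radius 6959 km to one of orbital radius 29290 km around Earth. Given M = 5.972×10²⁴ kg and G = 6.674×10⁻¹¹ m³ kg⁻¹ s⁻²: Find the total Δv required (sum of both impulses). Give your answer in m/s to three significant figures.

Δv_total ≈ 3460 m/s

μ = GM = 6.674×10⁻¹¹ × 5.972×10²⁴ = 3.986×10¹⁴ m³/s².
r₁ = 6959 km = 6.959×10⁶ m.
r₂ = 29290 km = 2.929×10⁷ m.
Transfer ellipse a_t = (r₁ + r₂)/2 = 1.812×10⁷ m.
At r₁: circular v_c1 = √(μ/r₁) = 7568 m/s; transfer-perigee v_p = √[μ(2/r₁ − 1/a_t)] = 9621 m/s.
Δv₁ = v_p − v_c1 = 2053 m/s.
At r₂: circular v_c2 = √(μ/r₂) = 3689 m/s; transfer-apogee v_a = √[μ(2/r₂ − 1/a_t)] = 2286 m/s.
Δv₂ = v_c2 − v_a = 1403 m/s.
Total Δv = Δv₁ + Δv₂ = 3456 m/s.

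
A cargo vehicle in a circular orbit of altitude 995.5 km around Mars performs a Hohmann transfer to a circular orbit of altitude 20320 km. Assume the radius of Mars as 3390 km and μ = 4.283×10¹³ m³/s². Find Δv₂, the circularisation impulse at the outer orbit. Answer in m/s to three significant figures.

Δv ≈ 593 m/s

r₁ = 3390 + 995.5 = 4385.5 km = 4.3855×10⁶ m.
r₂ = 3390 + 20320 = 23710 km = 2.3710×10⁷ m.
Transfer ellipse a_t = (r₁ + r₂)/2 = 1.405×10⁷ m.
At r₁: circular v_c1 = √(μ/r₁) = 3125 m/s; transfer-periapsis v_p = √[μ(2/r₁ − 1/a_t)] = 4060 m/s.
At r₂: circular v_c2 = √(μ/r₂) = 1344 m/s; transfer-apoapsis v_a = √[μ(2/r₂ − 1/a_t)] = 751.0 m/s.
Δv₂ = v_c2 − v_a = 593.1 m/s.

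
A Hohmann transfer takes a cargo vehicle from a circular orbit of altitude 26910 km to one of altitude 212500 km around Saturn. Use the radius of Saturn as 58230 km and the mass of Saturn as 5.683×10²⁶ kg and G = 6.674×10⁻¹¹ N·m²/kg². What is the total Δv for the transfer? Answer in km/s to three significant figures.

Δv_total ≈ 8.58 km/s

μ = GM = 6.674×10⁻¹¹ × 5.683×10²⁶ = 3.793×10¹⁶ m³/s².
r₁ = 58230 + 26910 = 85140 km = 8.5140×10⁷ m.
r₂ = 58230 + 212500 = 270730 km = 2.7073×10⁸ m.
Transfer ellipse a_t = (r₁ + r₂)/2 = 1.779×10⁸ m.
At r₁: circular v_c1 = √(μ/r₁) = 21110 m/s; transfer-perikrone v_p = √[μ(2/r₁ − 1/a_t)] = 26030 m/s.
Δv₁ = v_p − v_c1 = 4928 m/s.
At r₂: circular v_c2 = √(μ/r₂) = 11840 m/s; transfer-apokrone v_a = √[μ(2/r₂ − 1/a_t)] = 8187 m/s.
Δv₂ = v_c2 − v_a = 3649 m/s.
Total Δv = Δv₁ + Δv₂ = 8577 m/s = 8.577 km/s.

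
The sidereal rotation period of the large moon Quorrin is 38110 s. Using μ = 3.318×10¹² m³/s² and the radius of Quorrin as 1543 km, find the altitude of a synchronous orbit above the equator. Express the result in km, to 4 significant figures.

A synchronous orbit has period T, so by Kepler's third law a = (μT²/4π²)^(1/3).
μT²/4π² = 3.318×10¹² × (3.811×10⁴)² / 39.48 = 1.221×10²⁰ m³.
a = 4.961×10⁶ m = 4960.6 km.
Altitude h = a − R = 4960.6 − 1543 = 3417.6 km.

h_sync ≈ 3418 km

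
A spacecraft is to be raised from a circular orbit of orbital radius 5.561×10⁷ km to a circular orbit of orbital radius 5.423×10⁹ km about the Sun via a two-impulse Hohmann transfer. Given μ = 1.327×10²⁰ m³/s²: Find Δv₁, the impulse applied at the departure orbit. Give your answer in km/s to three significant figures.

Δv ≈ 19.9 km/s

r₁ = 5.561×10⁷ km = 5.561×10¹⁰ m.
r₂ = 5.423×10⁹ km = 5.423×10¹² m.
Transfer ellipse a_t = (r₁ + r₂)/2 = 2.739×10¹² m.
At r₁: circular v_c1 = √(μ/r₁) = 48850 m/s; transfer-perihelion v_p = √[μ(2/r₁ − 1/a_t)] = 68730 m/s.
Δv₁ = v_p − v_c1 = 19880 m/s.
= 19.88 km/s.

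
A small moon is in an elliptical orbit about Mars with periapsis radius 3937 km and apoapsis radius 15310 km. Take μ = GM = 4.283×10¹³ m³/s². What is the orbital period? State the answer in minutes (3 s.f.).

T ≈ 478 minutes

Semi-major axis a = (r_p + r_a)/2 = (3937.0 + 15310)/2 = 9623.5 km = 9.624×10⁶ m.
By Kepler's third law T = 2π√(a³/μ) = 2π × 4.562×10³ = 2.866×10⁴ s.
= 477.7 minutes.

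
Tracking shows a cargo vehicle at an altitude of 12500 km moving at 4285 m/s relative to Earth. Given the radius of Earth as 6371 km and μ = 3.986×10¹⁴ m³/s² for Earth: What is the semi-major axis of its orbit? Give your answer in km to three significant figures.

r = 6371 + 12500 = 18871 km = 1.887×10⁷ m.
Specific orbital energy ε = v²/2 − μ/r = (4285)²/2 − 3.986×10¹⁴/1.887×10⁷ = -1.194×10⁷ J/kg.
Since ε = −μ/(2a), a = −μ/(2ε) = 1.669×10⁷ m = 16689 km.

a ≈ 16700 km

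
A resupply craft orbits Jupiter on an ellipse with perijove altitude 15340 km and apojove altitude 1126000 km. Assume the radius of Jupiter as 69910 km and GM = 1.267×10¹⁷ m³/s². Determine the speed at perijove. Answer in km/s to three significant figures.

v ≈ 52.7 km/s

r_p = 69910 + 15340 = 85250 km = 8.5250×10⁷ m.
r_a = 69910 + 1126000 = 1195900 km = 1.1959×10⁹ m.
Semi-major axis a = (r_p + r_a)/2 = 6.4058×10⁵ km = 6.406×10⁸ m.
Vis-viva: v² = μ(2/r − 1/a) = 1.267×10¹⁷ × (2.346×10⁻⁸ − 1.561×10⁻⁹) = 2.775×10⁹ m²/s².
v = 52670 m/s = 52.67 km/s.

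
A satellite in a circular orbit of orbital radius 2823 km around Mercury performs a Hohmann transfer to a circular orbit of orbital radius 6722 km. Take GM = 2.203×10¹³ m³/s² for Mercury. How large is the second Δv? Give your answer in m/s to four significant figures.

Δv ≈ 418.0 m/s

r₁ = 2823 km = 2.823×10⁶ m.
r₂ = 6722 km = 6.722×10⁶ m.
Transfer ellipse a_t = (r₁ + r₂)/2 = 4.772×10⁶ m.
At r₁: circular v_c1 = √(μ/r₁) = 2794 m/s; transfer-periherm v_p = √[μ(2/r₁ − 1/a_t)] = 3315 m/s.
At r₂: circular v_c2 = √(μ/r₂) = 1810 m/s; transfer-apoherm v_a = √[μ(2/r₂ − 1/a_t)] = 1392 m/s.
Δv₂ = v_c2 − v_a = 418.0 m/s.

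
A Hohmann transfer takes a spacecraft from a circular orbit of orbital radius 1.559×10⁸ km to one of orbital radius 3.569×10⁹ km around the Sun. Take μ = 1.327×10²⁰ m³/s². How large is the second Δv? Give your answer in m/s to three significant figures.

r₁ = 1.559×10⁸ km = 1.559×10¹¹ m.
r₂ = 3.569×10⁹ km = 3.569×10¹² m.
Transfer ellipse a_t = (r₁ + r₂)/2 = 1.862×10¹² m.
At r₁: circular v_c1 = √(μ/r₁) = 29180 m/s; transfer-perihelion v_p = √[μ(2/r₁ − 1/a_t)] = 40390 m/s.
At r₂: circular v_c2 = √(μ/r₂) = 6098 m/s; transfer-aphelion v_a = √[μ(2/r₂ − 1/a_t)] = 1764 m/s.
Δv₂ = v_c2 − v_a = 4333 m/s.

Δv ≈ 4330 m/s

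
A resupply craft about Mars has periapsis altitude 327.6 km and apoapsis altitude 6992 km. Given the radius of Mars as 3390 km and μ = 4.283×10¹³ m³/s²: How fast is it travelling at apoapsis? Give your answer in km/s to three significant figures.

r_p = 3390 + 327.6 = 3717.6 km = 3.7176×10⁶ m.
r_a = 3390 + 6992 = 10382 km = 1.0382×10⁷ m.
Semi-major axis a = (r_p + r_a)/2 = 7049.8 km = 7.050×10⁶ m.
Vis-viva: v² = μ(2/r − 1/a) = 4.283×10¹³ × (1.926×10⁻⁷ − 1.418×10⁻⁷) = 2.175×10⁶ m²/s².
v = 1475 m/s = 1.475 km/s.

v ≈ 1.47 km/s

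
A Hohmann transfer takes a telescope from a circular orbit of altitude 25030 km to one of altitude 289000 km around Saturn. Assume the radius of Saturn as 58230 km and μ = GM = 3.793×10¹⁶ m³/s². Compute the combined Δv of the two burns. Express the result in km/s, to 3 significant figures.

Δv_total ≈ 9.72 km/s

r₁ = 58230 + 25030 = 83260 km = 8.3260×10⁷ m.
r₂ = 58230 + 289000 = 347230 km = 3.4723×10⁸ m.
Transfer ellipse a_t = (r₁ + r₂)/2 = 2.152×10⁸ m.
At r₁: circular v_c1 = √(μ/r₁) = 21340 m/s; transfer-perikrone v_p = √[μ(2/r₁ − 1/a_t)] = 27110 m/s.
Δv₁ = v_p − v_c1 = 5765 m/s.
At r₂: circular v_c2 = √(μ/r₂) = 10450 m/s; transfer-apokrone v_a = √[μ(2/r₂ − 1/a_t)] = 6500 m/s.
Δv₂ = v_c2 − v_a = 3951 m/s.
Total Δv = Δv₁ + Δv₂ = 9717 m/s = 9.717 km/s.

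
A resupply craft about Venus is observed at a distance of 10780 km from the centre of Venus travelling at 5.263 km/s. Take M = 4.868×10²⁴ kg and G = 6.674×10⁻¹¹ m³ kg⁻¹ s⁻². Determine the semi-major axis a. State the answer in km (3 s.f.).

μ = GM = 6.674×10⁻¹¹ × 4.868×10²⁴ = 3.249×10¹⁴ m³/s².
r = 1.078×10⁷ m.
Vis-viva rearranged: 1/a = 2/r − v²/μ = 1.855×10⁻⁷ − 8.526×10⁻⁸ = 1.003×10⁻⁷ m⁻¹.
a = 9.973×10⁶ m = 9972.9 km.

a ≈ 9970 km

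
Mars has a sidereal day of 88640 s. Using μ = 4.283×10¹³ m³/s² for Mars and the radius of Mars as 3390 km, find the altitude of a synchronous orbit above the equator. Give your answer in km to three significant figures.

A synchronous orbit has period T, so by Kepler's third law a = (μT²/4π²)^(1/3).
μT²/4π² = 4.283×10¹³ × (8.864×10⁴)² / 39.48 = 8.524×10²¹ m³.
a = 2.043×10⁷ m = 20428 km.
Altitude h = a − R = 20428 − 3390 = 17038 km.

h_sync ≈ 17000 km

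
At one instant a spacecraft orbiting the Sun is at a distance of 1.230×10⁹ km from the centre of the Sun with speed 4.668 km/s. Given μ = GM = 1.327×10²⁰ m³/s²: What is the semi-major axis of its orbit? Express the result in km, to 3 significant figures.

a ≈ 6.84×10⁸ km

r = 1.230×10¹² m.
Vis-viva rearranged: 1/a = 2/r − v²/μ = 1.626×10⁻¹² − 1.642×10⁻¹³ = 1.462×10⁻¹² m⁻¹.
a = 6.841×10¹¹ m = 6.8408×10⁸ km.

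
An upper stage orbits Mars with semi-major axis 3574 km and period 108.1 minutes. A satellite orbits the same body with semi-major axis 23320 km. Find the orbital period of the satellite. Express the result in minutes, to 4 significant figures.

T₂ ≈ 1802 minutes

Kepler's third law: T² ∝ a³, so T₂ = T₁ (a₂/a₁)^(3/2).
a₂/a₁ = 6.525, (a₂/a₁)^(3/2) = 16.67.
T₂ = 108.1 × 16.67 = 1802 minutes.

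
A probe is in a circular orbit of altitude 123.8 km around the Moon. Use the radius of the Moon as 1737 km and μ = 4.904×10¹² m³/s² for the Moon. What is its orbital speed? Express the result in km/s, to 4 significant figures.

r = 1737 + 123.8 = 1860.8 km = 1.8608×10⁶ m.
For a circular orbit v = √(μ/r) = √(4.904×10¹² / 1.861×10⁶) = √(2.635×10⁶) = 1623 m/s.
That is 1.623 km/s.

v ≈ 1.623 km/s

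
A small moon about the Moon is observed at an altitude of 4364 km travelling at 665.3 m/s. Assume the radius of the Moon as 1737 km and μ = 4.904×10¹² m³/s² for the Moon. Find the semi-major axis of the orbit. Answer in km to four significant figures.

a ≈ 4210 km

r = 1737 + 4364 = 6101.0 km = 6.101×10⁶ m.
Specific orbital energy ε = v²/2 − μ/r = (665.3)²/2 − 4.904×10¹²/6.101×10⁶ = -5.825×10⁵ J/kg.
Since ε = −μ/(2a), a = −μ/(2ε) = 4.210×10⁶ m = 4209.5 km.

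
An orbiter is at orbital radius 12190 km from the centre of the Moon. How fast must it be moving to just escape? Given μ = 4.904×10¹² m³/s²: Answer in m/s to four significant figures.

r = 12190 km = 1.219×10⁷ m.
Escape speed v_esc = √(2μ/r) = √(2 × 4.904×10¹² / 1.219×10⁷) = √(8.046×10⁵) = 897.0 m/s.

v_esc ≈ 897.0 m/s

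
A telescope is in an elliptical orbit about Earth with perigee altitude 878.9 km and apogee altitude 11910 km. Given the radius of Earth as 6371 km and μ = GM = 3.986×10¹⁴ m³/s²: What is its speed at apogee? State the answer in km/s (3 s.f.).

r_p = 6371 + 878.9 = 7249.9 km = 7.2499×10⁶ m.
r_a = 6371 + 11910 = 18281 km = 1.8281×10⁷ m.
Semi-major axis a = (r_p + r_a)/2 = 12765 km = 1.277×10⁷ m.
Vis-viva: v² = μ(2/r − 1/a) = 3.986×10¹⁴ × (1.094×10⁻⁷ − 7.834×10⁻⁸) = 1.238×10⁷ m²/s².
v = 3519 m/s = 3.519 km/s.

v ≈ 3.52 km/s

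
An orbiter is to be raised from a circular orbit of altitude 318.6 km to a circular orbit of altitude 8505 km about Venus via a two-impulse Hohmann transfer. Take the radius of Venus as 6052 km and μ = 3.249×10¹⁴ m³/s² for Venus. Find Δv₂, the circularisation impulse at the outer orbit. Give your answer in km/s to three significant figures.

Δv ≈ 1.04 km/s

r₁ = 6052 + 318.6 = 6370.6 km = 6.3706×10⁶ m.
r₂ = 6052 + 8505 = 14557 km = 1.4557×10⁷ m.
Transfer ellipse a_t = (r₁ + r₂)/2 = 1.046×10⁷ m.
At r₁: circular v_c1 = √(μ/r₁) = 7141 m/s; transfer-periapsis v_p = √[μ(2/r₁ − 1/a_t)] = 8423 m/s.
At r₂: circular v_c2 = √(μ/r₂) = 4724 m/s; transfer-apoapsis v_a = √[μ(2/r₂ − 1/a_t)] = 3686 m/s.
Δv₂ = v_c2 − v_a = 1038 m/s.
= 1.038 km/s.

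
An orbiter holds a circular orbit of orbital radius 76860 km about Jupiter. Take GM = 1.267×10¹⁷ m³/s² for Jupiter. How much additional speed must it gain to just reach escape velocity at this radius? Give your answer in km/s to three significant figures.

r = 76860 km = 7.686×10⁷ m.
Circular speed v_c = √(μ/r) = 40600 m/s.
Escape speed v_esc = √(2μ/r) = √2 × v_c = 57420 m/s.
Δv = v_esc − v_c = 16820 m/s = 16.82 km/s.

Δv ≈ 16.8 km/s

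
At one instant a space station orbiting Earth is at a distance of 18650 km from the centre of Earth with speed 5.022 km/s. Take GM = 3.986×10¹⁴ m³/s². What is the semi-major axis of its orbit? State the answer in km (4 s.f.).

a ≈ 22740 km

r = 1.865×10⁷ m.
Vis-viva rearranged: 1/a = 2/r − v²/μ = 1.072×10⁻⁷ − 6.327×10⁻⁸ = 4.397×10⁻⁸ m⁻¹.
a = 2.274×10⁷ m = 22745 km.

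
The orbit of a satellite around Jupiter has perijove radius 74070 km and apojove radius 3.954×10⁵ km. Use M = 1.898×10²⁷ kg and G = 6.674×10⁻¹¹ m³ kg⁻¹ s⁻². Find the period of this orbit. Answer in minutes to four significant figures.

T ≈ 1058 minutes

μ = GM = 6.674×10⁻¹¹ × 1.898×10²⁷ = 1.267×10¹⁷ m³/s².
Semi-major axis a = (r_p + r_a)/2 = (74070 + 3.9540×10⁵)/2 = 2.3474×10⁵ km = 2.347×10⁸ m.
By Kepler's third law T = 2π√(a³/μ) = 2π × 1.010×10⁴ = 6.349×10⁴ s.
= 1058 minutes.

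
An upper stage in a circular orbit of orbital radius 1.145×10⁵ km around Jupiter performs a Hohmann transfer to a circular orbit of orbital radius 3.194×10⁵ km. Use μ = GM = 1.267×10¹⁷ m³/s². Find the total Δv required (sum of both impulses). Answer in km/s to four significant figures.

Δv_total ≈ 12.54 km/s

r₁ = 1.145×10⁵ km = 1.145×10⁸ m.
r₂ = 3.194×10⁵ km = 3.194×10⁸ m.
Transfer ellipse a_t = (r₁ + r₂)/2 = 2.170×10⁸ m.
At r₁: circular v_c1 = √(μ/r₁) = 33260 m/s; transfer-perijove v_p = √[μ(2/r₁ − 1/a_t)] = 40360 m/s.
Δv₁ = v_p − v_c1 = 7097 m/s.
At r₂: circular v_c2 = √(μ/r₂) = 19920 m/s; transfer-apojove v_a = √[μ(2/r₂ − 1/a_t)] = 14470 m/s.
Δv₂ = v_c2 − v_a = 5448 m/s.
Total Δv = Δv₁ + Δv₂ = 12540 m/s = 12.54 km/s.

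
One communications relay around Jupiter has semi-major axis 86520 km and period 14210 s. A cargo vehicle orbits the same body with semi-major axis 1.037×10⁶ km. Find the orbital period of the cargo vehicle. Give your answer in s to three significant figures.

T₂ ≈ 5.90×10⁵ s

Kepler's third law: T² ∝ a³, so T₂ = T₁ (a₂/a₁)^(3/2).
a₂/a₁ = 11.99, (a₂/a₁)^(3/2) = 41.49.
T₂ = 14210 × 41.49 = 5.896×10⁵ s.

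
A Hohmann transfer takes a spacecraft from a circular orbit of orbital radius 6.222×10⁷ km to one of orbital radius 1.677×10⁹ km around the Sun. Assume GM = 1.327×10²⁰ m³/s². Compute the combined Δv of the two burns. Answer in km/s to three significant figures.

Δv_total ≈ 24.5 km/s

r₁ = 6.222×10⁷ km = 6.222×10¹⁰ m.
r₂ = 1.677×10⁹ km = 1.677×10¹² m.
Transfer ellipse a_t = (r₁ + r₂)/2 = 8.696×10¹¹ m.
At r₁: circular v_c1 = √(μ/r₁) = 46180 m/s; transfer-perihelion v_p = √[μ(2/r₁ − 1/a_t)] = 64130 m/s.
Δv₁ = v_p − v_c1 = 17950 m/s.
At r₂: circular v_c2 = √(μ/r₂) = 8895 m/s; transfer-aphelion v_a = √[μ(2/r₂ − 1/a_t)] = 2379 m/s.
Δv₂ = v_c2 − v_a = 6516 m/s.
Total Δv = Δv₁ + Δv₂ = 24470 m/s = 24.47 km/s.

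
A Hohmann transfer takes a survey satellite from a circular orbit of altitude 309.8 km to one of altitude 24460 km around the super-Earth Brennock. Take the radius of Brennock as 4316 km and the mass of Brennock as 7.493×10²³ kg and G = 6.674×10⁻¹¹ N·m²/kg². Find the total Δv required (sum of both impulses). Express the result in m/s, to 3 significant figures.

Δv_total ≈ 1650 m/s

μ = GM = 6.674×10⁻¹¹ × 7.493×10²³ = 5.001×10¹³ m³/s².
r₁ = 4316 + 309.8 = 4625.8 km = 4.6258×10⁶ m.
r₂ = 4316 + 24460 = 28776 km = 2.8776×10⁷ m.
Transfer ellipse a_t = (r₁ + r₂)/2 = 1.670×10⁷ m.
At r₁: circular v_c1 = √(μ/r₁) = 3288 m/s; transfer-periapsis v_p = √[μ(2/r₁ − 1/a_t)] = 4316 m/s.
Δv₁ = v_p − v_c1 = 1028 m/s.
At r₂: circular v_c2 = √(μ/r₂) = 1318 m/s; transfer-apoapsis v_a = √[μ(2/r₂ − 1/a_t)] = 693.8 m/s.
Δv₂ = v_c2 − v_a = 624.5 m/s.
Total Δv = Δv₁ + Δv₂ = 1652 m/s.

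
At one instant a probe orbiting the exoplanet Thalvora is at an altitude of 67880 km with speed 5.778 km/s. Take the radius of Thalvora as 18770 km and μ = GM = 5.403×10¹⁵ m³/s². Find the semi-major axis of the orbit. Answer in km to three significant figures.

r = 18770 + 67880 = 86650 km = 8.665×10⁷ m.
Vis-viva rearranged: 1/a = 2/r − v²/μ = 2.308×10⁻⁸ − 6.179×10⁻⁹ = 1.690×10⁻⁸ m⁻¹.
a = 5.916×10⁷ m = 59163 km.

a ≈ 59200 km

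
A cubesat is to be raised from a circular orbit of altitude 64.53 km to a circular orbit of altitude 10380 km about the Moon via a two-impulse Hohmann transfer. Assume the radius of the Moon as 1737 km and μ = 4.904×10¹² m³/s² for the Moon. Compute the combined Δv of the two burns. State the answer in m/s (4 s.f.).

r₁ = 1737 + 64.53 = 1801.5 km = 1.8015×10⁶ m.
r₂ = 1737 + 10380 = 12117 km = 1.2117×10⁷ m.
Transfer ellipse a_t = (r₁ + r₂)/2 = 6.959×10⁶ m.
At r₁: circular v_c1 = √(μ/r₁) = 1650 m/s; transfer-perilune v_p = √[μ(2/r₁ − 1/a_t)] = 2177 m/s.
Δv₁ = v_p − v_c1 = 527.2 m/s.
At r₂: circular v_c2 = √(μ/r₂) = 636.2 m/s; transfer-apolune v_a = √[μ(2/r₂ − 1/a_t)] = 323.7 m/s.
Δv₂ = v_c2 − v_a = 312.5 m/s.
Total Δv = Δv₁ + Δv₂ = 839.7 m/s.

Δv_total ≈ 839.7 m/s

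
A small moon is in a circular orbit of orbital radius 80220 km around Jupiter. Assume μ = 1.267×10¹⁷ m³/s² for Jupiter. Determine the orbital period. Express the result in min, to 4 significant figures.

T ≈ 211.4 min

r = 80220 km = 8.022×10⁷ m.
Kepler's third law: T = 2π√(r³/μ) = 2π√((8.022×10⁷)³ / 1.267×10¹⁷).
r³/μ = 4.074×10⁶ s², so T = 2π × 2.019×10³ = 1.268×10⁴ s.
Converting: 1.268×10⁴ s ÷ 60.00 = 211.4 min.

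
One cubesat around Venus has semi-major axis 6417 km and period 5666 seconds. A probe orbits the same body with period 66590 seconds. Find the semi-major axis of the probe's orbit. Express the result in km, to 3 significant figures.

Kepler's third law: a³ ∝ T², so a₂ = a₁ (T₂/T₁)^(2/3).
T₂/T₁ = 11.75, (T₂/T₁)^(2/3) = 5.169.
a₂ = 6417 × 5.169 = 33170 km.

a₂ ≈ 33200 km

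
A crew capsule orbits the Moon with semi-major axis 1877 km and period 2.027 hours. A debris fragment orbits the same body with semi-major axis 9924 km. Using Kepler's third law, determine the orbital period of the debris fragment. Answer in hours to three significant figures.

Kepler's third law: T² ∝ a³, so T₂ = T₁ (a₂/a₁)^(3/2).
a₂/a₁ = 5.287, (a₂/a₁)^(3/2) = 12.16.
T₂ = 2.027 × 12.16 = 24.64 hours.

T₂ ≈ 24.6 hours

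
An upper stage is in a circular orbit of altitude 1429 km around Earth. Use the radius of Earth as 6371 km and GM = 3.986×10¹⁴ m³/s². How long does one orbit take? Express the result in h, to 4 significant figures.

r = 6371 + 1429 = 7800.0 km = 7.8000×10⁶ m.
Kepler's third law: T = 2π√(r³/μ) = 2π√((7.800×10⁶)³ / 3.986×10¹⁴).
r³/μ = 1.191×10⁶ s², so T = 2π × 1.091×10³ = 6.856×10³ s.
Converting: 6.856×10³ s ÷ 3600 = 1.904 h.

T ≈ 1.904 h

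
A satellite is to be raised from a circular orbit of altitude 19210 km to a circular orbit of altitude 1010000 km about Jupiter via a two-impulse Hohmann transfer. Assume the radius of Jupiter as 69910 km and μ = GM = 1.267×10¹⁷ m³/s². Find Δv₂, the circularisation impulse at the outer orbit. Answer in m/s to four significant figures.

Δv ≈ 6602 m/s

r₁ = 69910 + 19210 = 89120 km = 8.9120×10⁷ m.
r₂ = 69910 + 1010000 = 1079900 km = 1.0799×10⁹ m.
Transfer ellipse a_t = (r₁ + r₂)/2 = 5.845×10⁸ m.
At r₁: circular v_c1 = √(μ/r₁) = 37710 m/s; transfer-perijove v_p = √[μ(2/r₁ − 1/a_t)] = 51250 m/s.
At r₂: circular v_c2 = √(μ/r₂) = 10830 m/s; transfer-apojove v_a = √[μ(2/r₂ − 1/a_t)] = 4229 m/s.
Δv₂ = v_c2 − v_a = 6602 m/s.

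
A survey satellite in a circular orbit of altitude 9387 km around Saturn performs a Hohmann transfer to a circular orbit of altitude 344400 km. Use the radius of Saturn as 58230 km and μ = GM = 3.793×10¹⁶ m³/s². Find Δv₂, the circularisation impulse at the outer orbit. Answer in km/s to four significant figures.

Δv ≈ 4.501 km/s

r₁ = 58230 + 9387 = 67617 km = 6.7617×10⁷ m.
r₂ = 58230 + 344400 = 402630 km = 4.0263×10⁸ m.
Transfer ellipse a_t = (r₁ + r₂)/2 = 2.351×10⁸ m.
At r₁: circular v_c1 = √(μ/r₁) = 23680 m/s; transfer-perikrone v_p = √[μ(2/r₁ − 1/a_t)] = 30990 m/s.
At r₂: circular v_c2 = √(μ/r₂) = 9706 m/s; transfer-apokrone v_a = √[μ(2/r₂ − 1/a_t)] = 5205 m/s.
Δv₂ = v_c2 − v_a = 4501 m/s.
= 4.501 km/s.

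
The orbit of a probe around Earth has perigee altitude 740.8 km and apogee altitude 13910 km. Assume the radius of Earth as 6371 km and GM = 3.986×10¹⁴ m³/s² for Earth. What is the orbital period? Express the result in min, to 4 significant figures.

r_p = 6371 + 740.8 = 7111.8 km = 7.1118×10⁶ m.
r_a = 6371 + 13910 = 20281 km = 2.0281×10⁷ m.
Semi-major axis a = (r_p + r_a)/2 = (7111.8 + 20281)/2 = 13696 km = 1.370×10⁷ m.
By Kepler's third law T = 2π√(a³/μ) = 2π × 2.539×10³ = 1.595×10⁴ s.
= 265.9 min.

T ≈ 265.9 min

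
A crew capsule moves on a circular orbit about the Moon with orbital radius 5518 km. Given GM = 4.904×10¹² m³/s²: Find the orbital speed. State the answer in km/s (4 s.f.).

r = 5518 km = 5.518×10⁶ m.
For a circular orbit v = √(μ/r) = √(4.904×10¹² / 5.518×10⁶) = √(8.887×10⁵) = 942.7 m/s.
That is 0.9427 km/s.

v ≈ 0.9427 km/s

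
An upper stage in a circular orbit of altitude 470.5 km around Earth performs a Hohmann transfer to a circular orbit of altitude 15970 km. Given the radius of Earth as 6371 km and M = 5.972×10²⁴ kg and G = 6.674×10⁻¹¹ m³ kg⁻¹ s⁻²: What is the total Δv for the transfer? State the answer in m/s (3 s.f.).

Δv_total ≈ 3140 m/s

μ = GM = 6.674×10⁻¹¹ × 5.972×10²⁴ = 3.986×10¹⁴ m³/s².
r₁ = 6371 + 470.5 = 6841.5 km = 6.8415×10⁶ m.
r₂ = 6371 + 15970 = 22341 km = 2.2341×10⁷ m.
Transfer ellipse a_t = (r₁ + r₂)/2 = 1.459×10⁷ m.
At r₁: circular v_c1 = √(μ/r₁) = 7633 m/s; transfer-perigee v_p = √[μ(2/r₁ − 1/a_t)] = 9445 m/s.
Δv₁ = v_p − v_c1 = 1812 m/s.
At r₂: circular v_c2 = √(μ/r₂) = 4224 m/s; transfer-apogee v_a = √[μ(2/r₂ − 1/a_t)] = 2892 m/s.
Δv₂ = v_c2 − v_a = 1332 m/s.
Total Δv = Δv₁ + Δv₂ = 3143 m/s.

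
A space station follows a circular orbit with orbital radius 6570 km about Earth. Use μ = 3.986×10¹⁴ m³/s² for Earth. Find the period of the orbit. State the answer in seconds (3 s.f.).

T ≈ 5300 seconds

r = 6570 km = 6.570×10⁶ m.
Kepler's third law: T = 2π√(r³/μ) = 2π√((6.570×10⁶)³ / 3.986×10¹⁴).
r³/μ = 7.115×10⁵ s², so T = 2π × 8.435×10² = 5.300×10³ s.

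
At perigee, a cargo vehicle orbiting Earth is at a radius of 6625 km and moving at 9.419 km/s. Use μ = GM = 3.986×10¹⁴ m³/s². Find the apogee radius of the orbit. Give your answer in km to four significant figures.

r_p = 6.625×10⁶ m.
Specific energy ε = v²/2 − μ/r = -1.581×10⁷ J/kg, so a = −μ/(2ε) = 1.261×10⁷ m.
The apsides satisfy r_p + r_a = 2a, so the apogee radius is 2a − r_p = 1.859×10⁷ m = 18591 km.

apogee radius ≈ 18590 km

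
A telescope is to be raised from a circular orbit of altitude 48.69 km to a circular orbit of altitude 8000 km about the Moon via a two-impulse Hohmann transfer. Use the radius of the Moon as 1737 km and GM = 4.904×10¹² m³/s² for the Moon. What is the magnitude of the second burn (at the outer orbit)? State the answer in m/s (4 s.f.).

Δv ≈ 314.6 m/s

r₁ = 1737 + 48.69 = 1785.7 km = 1.7857×10⁶ m.
r₂ = 1737 + 8000 = 9737.0 km = 9.7370×10⁶ m.
Transfer ellipse a_t = (r₁ + r₂)/2 = 5.761×10⁶ m.
At r₁: circular v_c1 = √(μ/r₁) = 1657 m/s; transfer-perilune v_p = √[μ(2/r₁ − 1/a_t)] = 2154 m/s.
At r₂: circular v_c2 = √(μ/r₂) = 709.7 m/s; transfer-apolune v_a = √[μ(2/r₂ − 1/a_t)] = 395.1 m/s.
Δv₂ = v_c2 − v_a = 314.6 m/s.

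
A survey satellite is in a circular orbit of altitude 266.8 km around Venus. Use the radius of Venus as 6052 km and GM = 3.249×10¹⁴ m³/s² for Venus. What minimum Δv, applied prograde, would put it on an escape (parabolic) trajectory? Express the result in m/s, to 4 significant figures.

r = 6052 + 266.8 = 6318.8 km = 6.3188×10⁶ m.
Circular speed v_c = √(μ/r) = 7171 m/s.
Escape speed v_esc = √(2μ/r) = √2 × v_c = 10140 m/s.
Δv = v_esc − v_c = 2970 m/s.

Δv ≈ 2970 m/s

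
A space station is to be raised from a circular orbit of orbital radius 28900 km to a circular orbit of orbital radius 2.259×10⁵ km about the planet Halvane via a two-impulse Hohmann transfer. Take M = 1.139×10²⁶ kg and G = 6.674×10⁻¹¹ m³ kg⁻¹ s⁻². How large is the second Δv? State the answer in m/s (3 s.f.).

Δv ≈ 3040 m/s

μ = GM = 6.674×10⁻¹¹ × 1.139×10²⁶ = 7.602×10¹⁵ m³/s².
r₁ = 28900 km = 2.890×10⁷ m.
r₂ = 2.259×10⁵ km = 2.259×10⁸ m.
Transfer ellipse a_t = (r₁ + r₂)/2 = 1.274×10⁸ m.
At r₁: circular v_c1 = √(μ/r₁) = 16220 m/s; transfer-periapsis v_p = √[μ(2/r₁ − 1/a_t)] = 21600 m/s.
At r₂: circular v_c2 = √(μ/r₂) = 5801 m/s; transfer-apoapsis v_a = √[μ(2/r₂ − 1/a_t)] = 2763 m/s.
Δv₂ = v_c2 − v_a = 3038 m/s.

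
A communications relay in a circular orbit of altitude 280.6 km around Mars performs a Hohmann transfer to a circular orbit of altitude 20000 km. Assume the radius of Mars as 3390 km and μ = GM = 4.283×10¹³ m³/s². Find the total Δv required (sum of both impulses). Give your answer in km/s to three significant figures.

r₁ = 3390 + 280.6 = 3670.6 km = 3.6706×10⁶ m.
r₂ = 3390 + 20000 = 23390 km = 2.3390×10⁷ m.
Transfer ellipse a_t = (r₁ + r₂)/2 = 1.353×10⁷ m.
At r₁: circular v_c1 = √(μ/r₁) = 3416 m/s; transfer-periapsis v_p = √[μ(2/r₁ − 1/a_t)] = 4491 m/s.
Δv₁ = v_p − v_c1 = 1075 m/s.
At r₂: circular v_c2 = √(μ/r₂) = 1353 m/s; transfer-apoapsis v_a = √[μ(2/r₂ − 1/a_t)] = 704.8 m/s.
Δv₂ = v_c2 − v_a = 648.4 m/s.
Total Δv = Δv₁ + Δv₂ = 1724 m/s = 1.724 km/s.

Δv_total ≈ 1.72 km/s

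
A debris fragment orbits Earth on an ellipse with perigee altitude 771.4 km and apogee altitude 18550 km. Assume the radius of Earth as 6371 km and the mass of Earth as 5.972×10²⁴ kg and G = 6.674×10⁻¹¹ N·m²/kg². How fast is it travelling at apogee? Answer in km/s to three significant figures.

v ≈ 2.67 km/s

μ = GM = 6.674×10⁻¹¹ × 5.972×10²⁴ = 3.986×10¹⁴ m³/s².
r_p = 6371 + 771.4 = 7142.4 km = 7.1424×10⁶ m.
r_a = 6371 + 18550 = 24921 km = 2.4921×10⁷ m.
Semi-major axis a = (r_p + r_a)/2 = 16032 km = 1.603×10⁷ m.
Vis-viva: v² = μ(2/r − 1/a) = 3.986×10¹⁴ × (8.025×10⁻⁸ − 6.238×10⁻⁸) = 7.125×10⁶ m²/s².
v = 2669 m/s = 2.669 km/s.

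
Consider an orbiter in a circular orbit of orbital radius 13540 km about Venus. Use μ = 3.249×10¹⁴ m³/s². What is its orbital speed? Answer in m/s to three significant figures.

r = 13540 km = 1.354×10⁷ m.
For a circular orbit v = √(μ/r) = √(3.249×10¹⁴ / 1.354×10⁷) = √(2.400×10⁷) = 4899 m/s.

v ≈ 4900 m/s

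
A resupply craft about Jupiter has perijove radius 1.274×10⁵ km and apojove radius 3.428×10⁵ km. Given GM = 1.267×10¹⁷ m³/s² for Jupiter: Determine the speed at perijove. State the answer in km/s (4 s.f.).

Semi-major axis a = (r_p + r_a)/2 = 2.3510×10⁵ km = 2.351×10⁸ m.
Vis-viva: v² = μ(2/r − 1/a) = 1.267×10¹⁷ × (1.570×10⁻⁸ − 4.254×10⁻⁹) = 1.450×10⁹ m²/s².
v = 38080 m/s = 38.08 km/s.

v ≈ 38.08 km/s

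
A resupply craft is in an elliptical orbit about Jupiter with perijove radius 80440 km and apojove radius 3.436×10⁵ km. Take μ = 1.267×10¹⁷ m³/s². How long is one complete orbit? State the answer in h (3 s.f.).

T ≈ 15.1 h

Semi-major axis a = (r_p + r_a)/2 = (80440 + 3.4360×10⁵)/2 = 2.1202×10⁵ km = 2.120×10⁸ m.
By Kepler's third law T = 2π√(a³/μ) = 2π × 8.673×10³ = 5.450×10⁴ s.
= 15.14 h.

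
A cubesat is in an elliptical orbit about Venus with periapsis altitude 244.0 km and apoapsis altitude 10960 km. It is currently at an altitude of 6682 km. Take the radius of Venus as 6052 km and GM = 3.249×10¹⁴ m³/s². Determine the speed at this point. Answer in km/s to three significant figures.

v ≈ 4.81 km/s

r_p = 6052 + 244.0 = 6296.0 km = 6.2960×10⁶ m.
r_a = 6052 + 10960 = 17012 km = 1.7012×10⁷ m.
r = 6052 + 6682 = 12734 km = 1.273×10⁷ m.
Semi-major axis a = (r_p + r_a)/2 = 11654 km = 1.165×10⁷ m.
Vis-viva: v² = μ(2/r − 1/a) = 3.249×10¹⁴ × (1.571×10⁻⁷ − 8.581×10⁻⁸) = 2.315×10⁷ m²/s².
v = 4811 m/s = 4.811 km/s.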